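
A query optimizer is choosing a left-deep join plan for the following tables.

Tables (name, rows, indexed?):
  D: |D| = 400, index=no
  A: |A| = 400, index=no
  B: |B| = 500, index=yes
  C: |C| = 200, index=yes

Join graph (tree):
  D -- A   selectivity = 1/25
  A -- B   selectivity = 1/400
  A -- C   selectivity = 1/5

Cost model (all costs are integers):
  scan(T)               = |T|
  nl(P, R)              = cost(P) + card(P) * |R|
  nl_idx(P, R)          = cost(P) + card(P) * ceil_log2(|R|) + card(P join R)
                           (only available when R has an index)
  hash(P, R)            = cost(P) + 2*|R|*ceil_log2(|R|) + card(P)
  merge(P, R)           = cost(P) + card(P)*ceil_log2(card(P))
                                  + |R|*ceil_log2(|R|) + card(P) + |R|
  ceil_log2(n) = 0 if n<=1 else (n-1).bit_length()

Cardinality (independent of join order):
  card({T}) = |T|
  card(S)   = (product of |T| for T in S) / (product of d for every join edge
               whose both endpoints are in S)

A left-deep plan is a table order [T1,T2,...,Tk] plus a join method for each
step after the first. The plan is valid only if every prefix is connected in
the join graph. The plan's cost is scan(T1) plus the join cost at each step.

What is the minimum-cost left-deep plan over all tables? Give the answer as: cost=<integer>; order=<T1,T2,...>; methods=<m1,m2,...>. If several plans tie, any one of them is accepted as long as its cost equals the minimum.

cost=23400; order=A,B,D,C; methods=nl_idx,hash,hash

Selinger DP (subsets sized 1..n):
  {D}: scan cost=400, card=400
  {A}: scan cost=400, card=400
  {B}: scan cost=500, card=500
  {C}: scan cost=200, card=200
  {AD}: card=6400; try (D,hash)→8000, (A,hash)→8000, (D,merge)→8400, (A,merge)→8400, (D,nl)→160400, (A,nl)→160400; best=8000 via (D,hash)
  {AB}: card=500; try (B,nl_idx)→4500, (A,hash)→8200, (B,merge)→9400, (A,merge)→9500, (B,hash)→9800, (B,nl)→200400 …(+1); best=4500 via (B,nl_idx)
  {AC}: card=16000; try (C,hash)→4000, (A,merge)→6000, (C,merge)→6200, (A,hash)→7600, (C,nl_idx)→19600, (A,nl)→80200 …(+1); best=4000 via (C,hash)
  {ABD}: card=8000; try (D,hash)→12200, (D,merge)→13500, (B,hash)→23400, (B,nl_idx)→73600, (B,merge)→102600, (D,nl)→204500 …(+1); best=12200 via (D,hash)
  {ACD}: card=256000; try (C,hash)→17600, (D,hash)→27200, (C,merge)→99400, (D,merge)→248000, (C,nl_idx)→315200, (C,nl)→1288000 …(+1); best=17600 via (C,hash)
  {ABC}: card=20000; try (C,hash)→8200, (C,merge)→11300, (C,nl_idx)→28500, (B,hash)→29000, (C,nl)→104500, (B,nl_idx)→168000 …(+2); best=8200 via (C,hash)
  {ABCD}: card=320000; try (C,hash)→23400, (D,hash)→35400, (C,merge)→126000, (B,hash)→282600, (D,merge)→332200, (C,nl_idx)→396200 …(+5); best=23400 via (C,hash)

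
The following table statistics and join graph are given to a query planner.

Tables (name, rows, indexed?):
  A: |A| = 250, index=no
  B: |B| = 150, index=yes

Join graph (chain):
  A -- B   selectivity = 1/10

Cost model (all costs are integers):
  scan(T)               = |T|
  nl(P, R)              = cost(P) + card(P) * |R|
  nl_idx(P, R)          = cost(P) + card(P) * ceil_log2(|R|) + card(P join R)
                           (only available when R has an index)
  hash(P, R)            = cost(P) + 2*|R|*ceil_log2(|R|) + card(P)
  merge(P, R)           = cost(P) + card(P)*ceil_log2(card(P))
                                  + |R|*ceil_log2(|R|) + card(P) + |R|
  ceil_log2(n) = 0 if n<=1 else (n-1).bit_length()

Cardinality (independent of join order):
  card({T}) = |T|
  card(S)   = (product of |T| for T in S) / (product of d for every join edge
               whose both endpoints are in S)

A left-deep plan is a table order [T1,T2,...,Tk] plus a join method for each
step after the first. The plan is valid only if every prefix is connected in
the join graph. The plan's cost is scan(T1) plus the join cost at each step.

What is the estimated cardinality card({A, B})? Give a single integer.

Tables in S: A(250), B(150)
Edges inside S: A-B(d=10)
numerator = 250 * 150 = 37500
denominator = 10 = 10
card(S) = 37500 / 10 = 3750

3750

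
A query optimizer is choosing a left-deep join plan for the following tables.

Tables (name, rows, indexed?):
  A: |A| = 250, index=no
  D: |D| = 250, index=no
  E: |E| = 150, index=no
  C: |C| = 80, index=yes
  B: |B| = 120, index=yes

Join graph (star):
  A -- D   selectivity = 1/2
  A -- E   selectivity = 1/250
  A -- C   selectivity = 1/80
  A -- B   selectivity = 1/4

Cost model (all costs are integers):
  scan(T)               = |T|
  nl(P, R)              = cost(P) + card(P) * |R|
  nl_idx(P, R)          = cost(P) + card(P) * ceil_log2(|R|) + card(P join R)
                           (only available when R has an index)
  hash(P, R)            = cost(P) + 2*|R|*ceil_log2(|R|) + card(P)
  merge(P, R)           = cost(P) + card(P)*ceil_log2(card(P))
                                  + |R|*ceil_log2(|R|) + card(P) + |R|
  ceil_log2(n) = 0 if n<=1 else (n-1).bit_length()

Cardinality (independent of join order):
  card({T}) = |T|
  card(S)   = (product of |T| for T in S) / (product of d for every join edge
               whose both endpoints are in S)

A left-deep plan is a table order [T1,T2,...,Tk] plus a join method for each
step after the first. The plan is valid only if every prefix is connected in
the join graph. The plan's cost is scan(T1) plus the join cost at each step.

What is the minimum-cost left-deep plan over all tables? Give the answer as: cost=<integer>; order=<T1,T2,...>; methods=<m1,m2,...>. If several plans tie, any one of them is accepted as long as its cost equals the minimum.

Selinger DP (subsets sized 1..n):
  {A}: scan cost=250, card=250
  {D}: scan cost=250, card=250
  {E}: scan cost=150, card=150
  {C}: scan cost=80, card=80
  {B}: scan cost=120, card=120
  {AD}: card=31250; try (D,hash)→4500, (A,hash)→4500, (D,merge)→4750, (A,merge)→4750, (D,nl)→62750, (A,nl)→62750; best=4500 via (D,hash)
  {AE}: card=150; try (E,hash)→2900, (A,merge)→3750, (E,merge)→3850, (A,hash)→4300, (A,nl)→37650, (E,nl)→37750; best=2900 via (E,hash)
  {AC}: card=250; try (C,hash)→1620, (C,nl_idx)→2250, (A,merge)→2970, (C,merge)→3140, (A,hash)→4160, (A,nl)→20080 …(+1); best=1620 via (C,hash)
  {AB}: card=7500; try (B,hash)→2180, (A,merge)→3330, (B,merge)→3460, (A,hash)→4240, (B,nl_idx)→9500, (A,nl)→30120 …(+1); best=2180 via (B,hash)
  {ADE}: card=18750; try (D,merge)→6500, (D,hash)→7050, (E,hash)→38150, (D,nl)→40400, (E,merge)→505850, (E,nl)→4692000; best=6500 via (D,merge)
  {ACD}: card=31250; try (D,hash)→5870, (D,merge)→6120, (C,hash)→36870, (D,nl)→64120, (C,nl_idx)→254500, (C,merge)→505140 …(+1); best=5870 via (D,hash)
  {ABD}: card=937500; try (D,hash)→13680, (B,hash)→37430, (D,merge)→109430, (B,merge)→505460, (B,nl_idx)→1160750, (D,nl)→1877180 …(+1); best=13680 via (D,hash)
  {ACE}: card=150; try (C,nl_idx)→4100, (C,hash)→4170, (E,hash)→4270, (C,merge)→4890, (E,merge)→5220, (C,nl)→14900 …(+1); best=4100 via (C,nl_idx)
  {ABE}: card=4500; try (B,hash)→4730, (B,merge)→5210, (B,nl_idx)→8450, (E,hash)→12080, (B,nl)→20900, (E,merge)→108530 …(+1); best=4730 via (B,hash)
  {ABC}: card=7500; try (B,hash)→3550, (B,merge)→4830, (C,hash)→10800, (B,nl_idx)→10870, (B,nl)→31620, (C,nl_idx)→62180 …(+2); best=3550 via (B,hash)
  {ACDE}: card=18750; try (D,merge)→7700, (D,hash)→8250, (C,hash)→26370, (E,hash)→39520, (D,nl)→41600, (C,nl_idx)→156500 …(+4); best=7700 via (D,merge)
  {ABDE}: card=562500; try (D,hash)→13230, (B,hash)→26930, (D,merge)→69980, (B,merge)→307460, (B,nl_idx)→700250, (E,hash)→953580 …(+4); best=13230 via (D,hash)
  {ABCD}: card=937500; try (D,hash)→15050, (B,hash)→38800, (D,merge)→110800, (B,merge)→506830, (C,hash)→952300, (B,nl_idx)→1162120 …(+5); best=15050 via (D,hash)
  {ABCE}: card=4500; try (B,hash)→5930, (B,merge)→6410, (B,nl_idx)→9650, (C,hash)→10350, (E,hash)→13450, (B,nl)→22100 …(+5); best=5930 via (B,hash)
  {ABCDE}: card=562500; try (D,hash)→14430, (B,hash)→28130, (D,merge)→71180, (B,merge)→308660, (C,hash)→576850, (B,nl_idx)→701450 …(+8); best=14430 via (D,hash)

cost=14430; order=A,E,C,B,D; methods=hash,nl_idx,hash,hash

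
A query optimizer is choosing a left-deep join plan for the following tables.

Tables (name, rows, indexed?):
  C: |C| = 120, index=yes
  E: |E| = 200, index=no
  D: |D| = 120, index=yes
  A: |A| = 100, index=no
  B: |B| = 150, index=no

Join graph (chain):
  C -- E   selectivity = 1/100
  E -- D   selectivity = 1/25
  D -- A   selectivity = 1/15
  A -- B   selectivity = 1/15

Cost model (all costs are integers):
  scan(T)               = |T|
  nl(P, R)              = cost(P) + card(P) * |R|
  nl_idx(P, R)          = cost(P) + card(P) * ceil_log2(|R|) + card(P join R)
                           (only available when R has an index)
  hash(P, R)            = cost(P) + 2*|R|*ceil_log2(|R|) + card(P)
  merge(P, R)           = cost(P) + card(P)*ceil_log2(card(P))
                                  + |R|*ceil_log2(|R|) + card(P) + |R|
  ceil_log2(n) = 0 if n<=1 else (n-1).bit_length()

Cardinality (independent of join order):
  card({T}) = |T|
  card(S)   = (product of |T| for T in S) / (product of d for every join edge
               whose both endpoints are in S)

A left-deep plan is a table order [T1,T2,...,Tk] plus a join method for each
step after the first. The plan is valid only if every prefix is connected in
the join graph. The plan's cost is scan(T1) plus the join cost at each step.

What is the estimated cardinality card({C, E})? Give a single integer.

Tables in S: C(120), E(200)
Edges inside S: C-E(d=100)
numerator = 120 * 200 = 24000
denominator = 100 = 100
card(S) = 24000 / 100 = 240

240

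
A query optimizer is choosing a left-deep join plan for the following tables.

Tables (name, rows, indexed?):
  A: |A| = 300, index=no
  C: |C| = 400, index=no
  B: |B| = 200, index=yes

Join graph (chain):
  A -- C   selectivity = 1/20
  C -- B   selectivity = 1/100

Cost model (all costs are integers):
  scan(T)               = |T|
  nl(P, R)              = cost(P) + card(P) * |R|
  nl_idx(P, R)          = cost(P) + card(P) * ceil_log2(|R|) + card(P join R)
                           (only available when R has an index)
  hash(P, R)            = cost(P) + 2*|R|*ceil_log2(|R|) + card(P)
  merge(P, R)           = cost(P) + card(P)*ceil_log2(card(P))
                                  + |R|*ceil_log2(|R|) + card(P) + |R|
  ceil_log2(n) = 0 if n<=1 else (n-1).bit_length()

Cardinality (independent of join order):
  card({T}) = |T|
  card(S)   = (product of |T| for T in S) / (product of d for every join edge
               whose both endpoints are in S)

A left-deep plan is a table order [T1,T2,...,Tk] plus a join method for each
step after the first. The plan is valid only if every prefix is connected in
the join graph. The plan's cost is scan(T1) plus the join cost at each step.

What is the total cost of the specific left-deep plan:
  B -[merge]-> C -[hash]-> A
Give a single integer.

12200

step 1: scan B: cost=200, card=200
step 2: join C via merge
    card(P join C) = 200*400/(100) = 800
    cost = 200 + 200*8 + 400*9 + 200 + 400 = 6000
step 3: join A via hash
    card(P join A) = 800*300/(20) = 12000
    cost = 6000 + 2*300*9 + 800 = 12200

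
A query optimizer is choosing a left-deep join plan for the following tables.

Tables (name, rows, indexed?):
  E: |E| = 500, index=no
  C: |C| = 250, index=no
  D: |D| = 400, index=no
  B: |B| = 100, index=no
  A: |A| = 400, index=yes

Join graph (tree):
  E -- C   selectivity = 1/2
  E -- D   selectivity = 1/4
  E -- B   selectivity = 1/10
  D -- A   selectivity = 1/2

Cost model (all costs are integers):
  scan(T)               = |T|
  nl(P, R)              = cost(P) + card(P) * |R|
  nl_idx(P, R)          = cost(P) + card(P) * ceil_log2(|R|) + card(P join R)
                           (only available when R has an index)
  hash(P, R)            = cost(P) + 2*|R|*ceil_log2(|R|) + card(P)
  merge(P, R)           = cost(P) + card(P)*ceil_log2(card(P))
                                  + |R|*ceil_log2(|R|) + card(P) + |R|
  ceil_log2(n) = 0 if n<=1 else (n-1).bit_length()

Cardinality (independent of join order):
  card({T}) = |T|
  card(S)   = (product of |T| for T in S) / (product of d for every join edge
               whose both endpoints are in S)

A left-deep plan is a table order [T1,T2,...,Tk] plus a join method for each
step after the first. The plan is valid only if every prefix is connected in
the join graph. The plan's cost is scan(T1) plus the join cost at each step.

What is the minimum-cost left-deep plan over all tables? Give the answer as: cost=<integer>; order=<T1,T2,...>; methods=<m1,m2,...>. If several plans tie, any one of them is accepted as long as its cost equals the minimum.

Selinger DP (subsets sized 1..n):
  {E}: scan cost=500, card=500
  {C}: scan cost=250, card=250
  {D}: scan cost=400, card=400
  {B}: scan cost=100, card=100
  {A}: scan cost=400, card=400
  {CE}: card=62500; try (C,hash)→5000, (E,merge)→7500, (C,merge)→7750, (E,hash)→9500, (E,nl)→125250, (C,nl)→125500; best=5000 via (C,hash)
  {DE}: card=50000; try (D,hash)→8200, (E,merge)→9400, (D,merge)→9500, (E,hash)→9800, (E,nl)→200400, (D,nl)→200500; best=8200 via (D,hash)
  {BE}: card=5000; try (B,hash)→2400, (E,merge)→5900, (B,merge)→6300, (E,hash)→9200, (E,nl)→50100, (B,nl)→50500; best=2400 via (B,hash)
  {AD}: card=80000; try (D,hash)→8000, (A,hash)→8000, (D,merge)→8400, (A,merge)→8400, (A,nl_idx)→84000, (D,nl)→160400 …(+1); best=8000 via (D,hash)
  {CDE}: card=6250000; try (C,hash)→62200, (D,hash)→74700, (C,merge)→860450, (D,merge)→1071500, (C,nl)→12508200, (D,nl)→25005000; best=62200 via (C,hash)
  {BCE}: card=625000; try (C,hash)→11400, (B,hash)→68900, (C,merge)→74650, (B,merge)→1068300, (C,nl)→1252400, (B,nl)→6255000; best=11400 via (C,hash)
  {BDE}: card=500000; try (D,hash)→14600, (B,hash)→59600, (D,merge)→76400, (B,merge)→859000, (D,nl)→2002400, (B,nl)→5008200; best=14600 via (D,hash)
  {ADE}: card=10000000; try (A,hash)→65400, (E,hash)→97000, (A,merge)→862200, (E,merge)→1453000, (A,nl_idx)→10458200, (A,nl)→20008200 …(+1); best=65400 via (A,hash)
  {BCDE}: card=62500000; try (C,hash)→518600, (D,hash)→643600, (B,hash)→6313600, (C,merge)→10016850, (D,merge)→13140400, (C,nl)→125014600 …(+3); best=518600 via (C,hash)
  {ACDE}: card=1250000000; try (A,hash)→6319400, (C,hash)→10069400, (A,merge)→150066200, (C,merge)→250067650, (A,nl_idx)→1306312200, (A,nl)→2500062200 …(+1); best=6319400 via (A,hash)
  {ABDE}: card=100000000; try (A,hash)→521800, (A,merge)→10018600, (B,hash)→10066800, (A,nl_idx)→104514600, (A,nl)→200014600, (B,merge)→250066200 …(+1); best=521800 via (A,hash)
  {ABCDE}: card=12500000000; try (A,hash)→63025800, (C,hash)→100525800, (B,hash)→1256320800, (A,merge)→1688022600, (C,merge)→2800524050, (A,nl_idx)→13063018600 …(+4); best=63025800 via (A,hash)

cost=63025800; order=E,B,D,C,A; methods=hash,hash,hash,hash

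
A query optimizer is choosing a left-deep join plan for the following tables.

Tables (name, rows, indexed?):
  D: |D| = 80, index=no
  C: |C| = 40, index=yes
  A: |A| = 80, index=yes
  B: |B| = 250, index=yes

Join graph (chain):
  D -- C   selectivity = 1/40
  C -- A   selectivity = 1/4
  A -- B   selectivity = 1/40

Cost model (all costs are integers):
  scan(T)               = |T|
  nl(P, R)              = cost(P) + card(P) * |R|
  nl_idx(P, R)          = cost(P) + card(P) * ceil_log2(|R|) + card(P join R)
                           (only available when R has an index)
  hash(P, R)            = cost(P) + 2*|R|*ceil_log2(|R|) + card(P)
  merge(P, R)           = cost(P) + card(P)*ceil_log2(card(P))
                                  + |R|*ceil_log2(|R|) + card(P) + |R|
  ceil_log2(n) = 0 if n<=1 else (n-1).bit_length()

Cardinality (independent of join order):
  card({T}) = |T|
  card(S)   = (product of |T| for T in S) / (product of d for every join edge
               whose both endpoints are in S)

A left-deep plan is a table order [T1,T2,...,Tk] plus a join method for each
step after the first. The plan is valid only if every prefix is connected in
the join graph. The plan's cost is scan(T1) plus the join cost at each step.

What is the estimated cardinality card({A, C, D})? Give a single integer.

Tables in S: A(80), C(40), D(80)
Edges inside S: D-C(d=40), C-A(d=4)
numerator = 80 * 40 * 80 = 256000
denominator = 40 * 4 = 160
card(S) = 256000 / 160 = 1600

1600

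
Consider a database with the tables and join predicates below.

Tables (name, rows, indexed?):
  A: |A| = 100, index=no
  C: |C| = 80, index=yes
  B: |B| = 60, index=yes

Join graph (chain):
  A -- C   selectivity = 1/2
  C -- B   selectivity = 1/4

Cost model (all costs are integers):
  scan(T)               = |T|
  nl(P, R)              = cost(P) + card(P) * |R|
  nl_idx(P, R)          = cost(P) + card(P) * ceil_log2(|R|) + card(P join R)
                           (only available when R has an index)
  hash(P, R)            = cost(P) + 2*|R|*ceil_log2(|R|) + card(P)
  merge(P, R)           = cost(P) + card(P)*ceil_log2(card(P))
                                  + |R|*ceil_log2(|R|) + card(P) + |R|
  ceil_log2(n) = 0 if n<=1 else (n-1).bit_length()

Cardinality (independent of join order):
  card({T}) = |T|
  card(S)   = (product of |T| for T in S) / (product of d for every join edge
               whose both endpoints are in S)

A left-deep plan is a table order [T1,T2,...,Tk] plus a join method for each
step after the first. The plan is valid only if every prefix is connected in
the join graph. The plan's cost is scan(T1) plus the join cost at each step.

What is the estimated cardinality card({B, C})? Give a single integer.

Tables in S: B(60), C(80)
Edges inside S: C-B(d=4)
numerator = 60 * 80 = 4800
denominator = 4 = 4
card(S) = 4800 / 4 = 1200

1200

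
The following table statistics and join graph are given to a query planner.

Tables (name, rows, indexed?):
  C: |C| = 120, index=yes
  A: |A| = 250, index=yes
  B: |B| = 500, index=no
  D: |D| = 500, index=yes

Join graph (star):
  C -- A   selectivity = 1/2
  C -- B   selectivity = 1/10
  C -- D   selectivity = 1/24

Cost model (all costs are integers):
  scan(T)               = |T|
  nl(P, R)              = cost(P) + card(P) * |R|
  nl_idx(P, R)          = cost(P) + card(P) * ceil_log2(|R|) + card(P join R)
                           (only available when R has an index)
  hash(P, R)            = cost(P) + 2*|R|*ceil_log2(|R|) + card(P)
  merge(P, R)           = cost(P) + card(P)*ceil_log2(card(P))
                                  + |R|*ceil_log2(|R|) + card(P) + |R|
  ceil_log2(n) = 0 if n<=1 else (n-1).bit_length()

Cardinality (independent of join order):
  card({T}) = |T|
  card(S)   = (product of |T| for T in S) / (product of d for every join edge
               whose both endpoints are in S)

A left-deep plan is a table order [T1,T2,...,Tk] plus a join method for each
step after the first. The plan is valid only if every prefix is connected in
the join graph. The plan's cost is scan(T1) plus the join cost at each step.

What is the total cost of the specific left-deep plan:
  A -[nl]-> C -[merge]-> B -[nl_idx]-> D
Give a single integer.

22635250

step 1: scan A: cost=250, card=250
step 2: join C via nl
    card(P join C) = 250*120/(2) = 15000
    cost = 250 + 250*120 = 30250
step 3: join B via merge
    card(P join B) = 15000*500/(10) = 750000
    cost = 30250 + 15000*14 + 500*9 + 15000 + 500 = 260250
step 4: join D via nl_idx
    card(P join D) = 750000*500/(24) = 15625000
    cost = 260250 + 750000*9 + 15625000 = 22635250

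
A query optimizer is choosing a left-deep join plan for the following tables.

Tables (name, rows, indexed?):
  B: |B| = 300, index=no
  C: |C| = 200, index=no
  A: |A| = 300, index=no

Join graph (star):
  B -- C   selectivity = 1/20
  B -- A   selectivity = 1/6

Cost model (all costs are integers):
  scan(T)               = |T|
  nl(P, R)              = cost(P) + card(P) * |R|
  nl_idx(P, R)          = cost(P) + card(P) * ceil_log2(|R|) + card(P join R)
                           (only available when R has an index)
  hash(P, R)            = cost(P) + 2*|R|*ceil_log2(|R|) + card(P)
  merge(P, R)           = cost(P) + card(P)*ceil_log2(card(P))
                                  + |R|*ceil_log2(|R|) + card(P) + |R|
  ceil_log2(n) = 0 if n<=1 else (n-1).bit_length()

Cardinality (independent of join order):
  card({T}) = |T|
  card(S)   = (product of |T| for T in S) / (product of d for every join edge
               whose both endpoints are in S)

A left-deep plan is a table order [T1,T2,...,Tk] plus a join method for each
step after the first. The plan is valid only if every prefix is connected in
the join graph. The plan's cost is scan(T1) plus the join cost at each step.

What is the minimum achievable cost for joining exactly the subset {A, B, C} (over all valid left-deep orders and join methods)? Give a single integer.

Selinger DP over subsets of {A,B,C}:
  {B}: scan cost=300, card=300
  {C}: scan cost=200, card=200
  {A}: scan cost=300, card=300
  {BC}: card=3000; try (C,hash)→3800, (B,merge)→5000, (C,merge)→5100, (B,hash)→5800, (B,nl)→60200, (C,nl)→60300; best=3800 via (C,hash)
  {AB}: card=15000; try (B,hash)→6000, (A,hash)→6000, (B,merge)→6300, (A,merge)→6300, (B,nl)→90300, (A,nl)→90300; best=6000 via (B,hash)
  {ABC}: card=150000; try (A,hash)→12200, (C,hash)→24200, (A,merge)→45800, (C,merge)→232800, (A,nl)→903800, (C,nl)→3006000; best=12200 via (A,hash)

12200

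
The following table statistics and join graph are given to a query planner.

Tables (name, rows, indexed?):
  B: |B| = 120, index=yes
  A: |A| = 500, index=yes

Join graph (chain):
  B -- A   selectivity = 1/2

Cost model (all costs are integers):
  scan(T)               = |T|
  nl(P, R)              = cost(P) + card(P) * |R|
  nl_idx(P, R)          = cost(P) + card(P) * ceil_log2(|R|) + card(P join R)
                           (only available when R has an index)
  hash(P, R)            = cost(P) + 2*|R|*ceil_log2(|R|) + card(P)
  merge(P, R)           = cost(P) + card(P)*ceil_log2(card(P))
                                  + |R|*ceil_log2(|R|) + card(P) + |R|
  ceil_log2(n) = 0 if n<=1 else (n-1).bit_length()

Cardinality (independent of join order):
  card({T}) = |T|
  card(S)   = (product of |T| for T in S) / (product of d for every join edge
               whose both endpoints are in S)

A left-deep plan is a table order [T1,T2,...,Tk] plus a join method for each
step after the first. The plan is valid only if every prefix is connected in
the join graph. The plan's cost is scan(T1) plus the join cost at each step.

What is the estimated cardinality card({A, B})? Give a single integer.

30000

Tables in S: A(500), B(120)
Edges inside S: B-A(d=2)
numerator = 500 * 120 = 60000
denominator = 2 = 2
card(S) = 60000 / 2 = 30000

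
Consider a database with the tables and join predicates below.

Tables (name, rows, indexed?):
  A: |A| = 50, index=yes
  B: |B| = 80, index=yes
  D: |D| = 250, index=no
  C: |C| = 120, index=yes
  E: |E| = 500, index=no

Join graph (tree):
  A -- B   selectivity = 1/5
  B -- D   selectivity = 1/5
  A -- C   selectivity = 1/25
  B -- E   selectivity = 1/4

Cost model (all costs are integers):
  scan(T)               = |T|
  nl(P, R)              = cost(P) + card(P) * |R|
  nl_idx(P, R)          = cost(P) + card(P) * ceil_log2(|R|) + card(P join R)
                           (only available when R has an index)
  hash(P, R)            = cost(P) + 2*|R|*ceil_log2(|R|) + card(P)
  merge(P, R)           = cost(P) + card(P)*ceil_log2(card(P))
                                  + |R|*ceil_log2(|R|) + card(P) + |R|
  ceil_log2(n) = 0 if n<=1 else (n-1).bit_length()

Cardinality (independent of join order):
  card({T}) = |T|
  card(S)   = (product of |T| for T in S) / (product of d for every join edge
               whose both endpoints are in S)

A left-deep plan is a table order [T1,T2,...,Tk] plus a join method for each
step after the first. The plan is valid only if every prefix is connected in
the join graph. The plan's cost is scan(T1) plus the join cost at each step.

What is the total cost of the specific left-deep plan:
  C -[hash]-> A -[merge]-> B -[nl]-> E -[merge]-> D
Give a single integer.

step 1: scan C: cost=120, card=120
step 2: join A via hash
    card(P join A) = 120*50/(25) = 240
    cost = 120 + 2*50*6 + 120 = 840
step 3: join B via merge
    card(P join B) = 240*80/(5) = 3840
    cost = 840 + 240*8 + 80*7 + 240 + 80 = 3640
step 4: join E via nl
    card(P join E) = 3840*500/(4) = 480000
    cost = 3640 + 3840*500 = 1923640
step 5: join D via merge
    card(P join D) = 480000*250/(5) = 24000000
    cost = 1923640 + 480000*19 + 250*8 + 480000 + 250 = 11525890

11525890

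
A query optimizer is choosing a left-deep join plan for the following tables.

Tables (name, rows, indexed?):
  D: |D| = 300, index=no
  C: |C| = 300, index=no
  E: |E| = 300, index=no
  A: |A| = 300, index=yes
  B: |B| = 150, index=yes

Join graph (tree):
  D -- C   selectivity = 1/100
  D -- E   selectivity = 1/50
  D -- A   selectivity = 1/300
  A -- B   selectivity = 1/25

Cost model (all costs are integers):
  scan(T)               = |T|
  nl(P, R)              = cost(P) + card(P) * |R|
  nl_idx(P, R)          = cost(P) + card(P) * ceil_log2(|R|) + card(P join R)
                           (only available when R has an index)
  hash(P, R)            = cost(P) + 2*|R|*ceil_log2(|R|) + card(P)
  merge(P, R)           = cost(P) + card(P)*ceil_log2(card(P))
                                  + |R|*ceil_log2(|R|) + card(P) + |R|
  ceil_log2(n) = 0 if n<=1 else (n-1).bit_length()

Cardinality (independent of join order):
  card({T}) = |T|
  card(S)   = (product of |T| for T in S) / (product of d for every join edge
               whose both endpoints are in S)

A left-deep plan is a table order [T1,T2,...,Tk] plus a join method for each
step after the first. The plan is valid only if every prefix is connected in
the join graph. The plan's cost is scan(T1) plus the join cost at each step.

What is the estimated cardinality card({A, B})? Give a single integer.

1800

Tables in S: A(300), B(150)
Edges inside S: A-B(d=25)
numerator = 300 * 150 = 45000
denominator = 25 = 25
card(S) = 45000 / 25 = 1800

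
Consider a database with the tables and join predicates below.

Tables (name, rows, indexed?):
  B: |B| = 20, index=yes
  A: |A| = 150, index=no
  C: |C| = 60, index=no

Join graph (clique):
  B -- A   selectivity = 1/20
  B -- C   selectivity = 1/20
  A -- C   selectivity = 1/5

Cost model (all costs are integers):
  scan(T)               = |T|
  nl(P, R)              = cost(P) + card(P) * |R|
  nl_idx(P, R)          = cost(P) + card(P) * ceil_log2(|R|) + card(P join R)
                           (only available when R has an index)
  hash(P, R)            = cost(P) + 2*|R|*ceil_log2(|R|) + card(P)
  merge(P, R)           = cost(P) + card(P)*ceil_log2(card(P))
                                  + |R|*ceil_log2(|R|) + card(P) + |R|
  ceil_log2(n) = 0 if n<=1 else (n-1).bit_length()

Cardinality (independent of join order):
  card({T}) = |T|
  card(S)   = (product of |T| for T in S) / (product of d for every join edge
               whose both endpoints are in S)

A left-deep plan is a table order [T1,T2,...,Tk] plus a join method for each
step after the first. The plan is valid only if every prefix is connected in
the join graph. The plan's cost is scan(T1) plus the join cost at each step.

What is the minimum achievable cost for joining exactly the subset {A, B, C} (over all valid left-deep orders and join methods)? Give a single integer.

Selinger DP over subsets of {A,B,C}:
  {B}: scan cost=20, card=20
  {A}: scan cost=150, card=150
  {C}: scan cost=60, card=60
  {AB}: card=150; try (B,hash)→500, (B,nl_idx)→1050, (A,merge)→1490, (B,merge)→1620, (A,hash)→2440, (A,nl)→3020 …(+1); best=500 via (B,hash)
  {BC}: card=60; try (B,hash)→320, (B,nl_idx)→420, (C,merge)→560, (B,merge)→600, (C,hash)→760, (C,nl)→1220 …(+1); best=320 via (B,hash)
  {AC}: card=1800; try (C,hash)→1020, (A,merge)→1830, (C,merge)→1920, (A,hash)→2520, (A,nl)→9060, (C,nl)→9150; best=1020 via (C,hash)
  {ABC}: card=90; try (C,hash)→1370, (A,merge)→2090, (C,merge)→2270, (A,hash)→2780, (B,hash)→3020, (A,nl)→9320 …(+4); best=1370 via (C,hash)

1370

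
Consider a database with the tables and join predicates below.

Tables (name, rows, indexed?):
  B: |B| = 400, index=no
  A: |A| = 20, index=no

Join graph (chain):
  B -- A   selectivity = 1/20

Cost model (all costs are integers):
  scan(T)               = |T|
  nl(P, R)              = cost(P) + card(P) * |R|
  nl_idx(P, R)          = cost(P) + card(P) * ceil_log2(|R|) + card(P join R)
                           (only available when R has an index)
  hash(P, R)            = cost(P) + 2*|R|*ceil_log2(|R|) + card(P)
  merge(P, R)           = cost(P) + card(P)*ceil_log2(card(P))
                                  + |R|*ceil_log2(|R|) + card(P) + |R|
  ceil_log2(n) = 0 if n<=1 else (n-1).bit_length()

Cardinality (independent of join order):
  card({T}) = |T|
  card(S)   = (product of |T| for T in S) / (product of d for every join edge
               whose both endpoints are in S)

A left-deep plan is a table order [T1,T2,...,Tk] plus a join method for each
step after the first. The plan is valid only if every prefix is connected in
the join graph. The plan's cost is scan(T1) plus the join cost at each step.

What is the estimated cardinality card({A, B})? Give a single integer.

Tables in S: A(20), B(400)
Edges inside S: B-A(d=20)
numerator = 20 * 400 = 8000
denominator = 20 = 20
card(S) = 8000 / 20 = 400

400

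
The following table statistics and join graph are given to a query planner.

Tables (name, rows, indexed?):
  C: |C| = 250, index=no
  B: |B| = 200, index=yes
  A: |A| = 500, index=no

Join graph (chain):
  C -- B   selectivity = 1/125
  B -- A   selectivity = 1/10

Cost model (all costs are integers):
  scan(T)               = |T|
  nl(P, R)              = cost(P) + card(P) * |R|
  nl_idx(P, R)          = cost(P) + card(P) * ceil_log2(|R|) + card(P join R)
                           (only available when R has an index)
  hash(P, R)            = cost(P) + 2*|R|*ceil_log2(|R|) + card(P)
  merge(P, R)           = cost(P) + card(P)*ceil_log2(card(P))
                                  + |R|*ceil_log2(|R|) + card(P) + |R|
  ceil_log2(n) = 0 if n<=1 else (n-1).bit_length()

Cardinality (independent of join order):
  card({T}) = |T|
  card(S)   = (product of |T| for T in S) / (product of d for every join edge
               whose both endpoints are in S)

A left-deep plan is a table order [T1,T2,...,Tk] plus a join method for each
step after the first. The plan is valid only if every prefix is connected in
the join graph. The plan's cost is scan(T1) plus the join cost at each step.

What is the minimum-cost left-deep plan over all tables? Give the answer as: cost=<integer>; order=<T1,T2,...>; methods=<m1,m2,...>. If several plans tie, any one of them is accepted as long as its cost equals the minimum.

Selinger DP (subsets sized 1..n):
  {C}: scan cost=250, card=250
  {B}: scan cost=200, card=200
  {A}: scan cost=500, card=500
  {BC}: card=400; try (B,nl_idx)→2650, (B,hash)→3700, (C,merge)→4250, (B,merge)→4300, (C,hash)→4400, (C,nl)→50200 …(+1); best=2650 via (B,nl_idx)
  {AB}: card=10000; try (B,hash)→4200, (A,merge)→7000, (B,merge)→7300, (A,hash)→9400, (B,nl_idx)→14500, (A,nl)→100200 …(+1); best=4200 via (B,hash)
  {ABC}: card=20000; try (A,merge)→11650, (A,hash)→12050, (C,hash)→18200, (C,merge)→156450, (A,nl)→202650, (C,nl)→2504200; best=11650 via (A,merge)

cost=11650; order=C,B,A; methods=nl_idx,merge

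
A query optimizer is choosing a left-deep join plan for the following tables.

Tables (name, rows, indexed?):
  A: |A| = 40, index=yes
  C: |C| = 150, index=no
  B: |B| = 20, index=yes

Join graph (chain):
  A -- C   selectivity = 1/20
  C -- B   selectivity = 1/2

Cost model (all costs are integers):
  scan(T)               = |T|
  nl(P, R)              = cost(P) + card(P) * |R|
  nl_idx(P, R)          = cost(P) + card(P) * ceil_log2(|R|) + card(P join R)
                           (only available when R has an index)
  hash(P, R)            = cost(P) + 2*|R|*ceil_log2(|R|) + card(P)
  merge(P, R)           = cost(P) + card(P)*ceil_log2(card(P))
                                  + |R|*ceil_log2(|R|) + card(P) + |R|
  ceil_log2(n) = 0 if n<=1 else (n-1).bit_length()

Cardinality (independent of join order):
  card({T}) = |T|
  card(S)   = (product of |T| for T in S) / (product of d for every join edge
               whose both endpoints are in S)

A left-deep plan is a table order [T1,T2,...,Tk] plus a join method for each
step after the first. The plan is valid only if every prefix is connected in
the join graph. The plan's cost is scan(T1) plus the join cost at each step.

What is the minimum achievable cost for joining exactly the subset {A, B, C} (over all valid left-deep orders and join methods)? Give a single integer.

1280

Selinger DP over subsets of {A,B,C}:
  {A}: scan cost=40, card=40
  {C}: scan cost=150, card=150
  {B}: scan cost=20, card=20
  {AC}: card=300; try (A,hash)→780, (A,nl_idx)→1350, (C,merge)→1670, (A,merge)→1780, (C,hash)→2480, (C,nl)→6040 …(+1); best=780 via (A,hash)
  {BC}: card=1500; try (B,hash)→500, (C,merge)→1490, (B,merge)→1620, (B,nl_idx)→2400, (C,hash)→2440, (C,nl)→3020 …(+1); best=500 via (B,hash)
  {ABC}: card=3000; try (B,hash)→1280, (A,hash)→2480, (B,merge)→3900, (B,nl_idx)→5280, (B,nl)→6780, (A,nl_idx)→12500 …(+2); best=1280 via (B,hash)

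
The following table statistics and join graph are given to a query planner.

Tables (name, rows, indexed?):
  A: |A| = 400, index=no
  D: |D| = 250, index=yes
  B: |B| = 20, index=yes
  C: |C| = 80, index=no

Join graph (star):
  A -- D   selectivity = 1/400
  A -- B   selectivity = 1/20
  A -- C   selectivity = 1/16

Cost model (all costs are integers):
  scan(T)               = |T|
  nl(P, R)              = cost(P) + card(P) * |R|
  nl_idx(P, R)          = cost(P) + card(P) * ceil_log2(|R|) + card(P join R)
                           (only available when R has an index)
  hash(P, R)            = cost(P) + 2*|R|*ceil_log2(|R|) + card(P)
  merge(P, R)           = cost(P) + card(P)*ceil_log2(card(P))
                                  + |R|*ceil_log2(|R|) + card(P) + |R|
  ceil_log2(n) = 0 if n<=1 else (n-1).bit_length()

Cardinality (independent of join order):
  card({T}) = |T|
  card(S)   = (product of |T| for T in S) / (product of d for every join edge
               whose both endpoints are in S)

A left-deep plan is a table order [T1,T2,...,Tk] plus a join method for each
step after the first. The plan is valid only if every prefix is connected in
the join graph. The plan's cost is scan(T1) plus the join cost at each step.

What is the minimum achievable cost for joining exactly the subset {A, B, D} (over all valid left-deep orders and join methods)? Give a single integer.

4300

Selinger DP over subsets of {A,B,D}:
  {A}: scan cost=400, card=400
  {D}: scan cost=250, card=250
  {B}: scan cost=20, card=20
  {AD}: card=250; try (D,nl_idx)→3850, (D,hash)→4800, (A,merge)→6500, (D,merge)→6650, (A,hash)→7700, (A,nl)→100250 …(+1); best=3850 via (D,nl_idx)
  {AB}: card=400; try (B,hash)→1000, (B,nl_idx)→2800, (A,merge)→4140, (B,merge)→4520, (A,hash)→7240, (A,nl)→8020 …(+1); best=1000 via (B,hash)
  {ABD}: card=250; try (B,hash)→4300, (D,nl_idx)→4450, (B,nl_idx)→5350, (D,hash)→5400, (B,merge)→6220, (D,merge)→7250 …(+2); best=4300 via (B,hash)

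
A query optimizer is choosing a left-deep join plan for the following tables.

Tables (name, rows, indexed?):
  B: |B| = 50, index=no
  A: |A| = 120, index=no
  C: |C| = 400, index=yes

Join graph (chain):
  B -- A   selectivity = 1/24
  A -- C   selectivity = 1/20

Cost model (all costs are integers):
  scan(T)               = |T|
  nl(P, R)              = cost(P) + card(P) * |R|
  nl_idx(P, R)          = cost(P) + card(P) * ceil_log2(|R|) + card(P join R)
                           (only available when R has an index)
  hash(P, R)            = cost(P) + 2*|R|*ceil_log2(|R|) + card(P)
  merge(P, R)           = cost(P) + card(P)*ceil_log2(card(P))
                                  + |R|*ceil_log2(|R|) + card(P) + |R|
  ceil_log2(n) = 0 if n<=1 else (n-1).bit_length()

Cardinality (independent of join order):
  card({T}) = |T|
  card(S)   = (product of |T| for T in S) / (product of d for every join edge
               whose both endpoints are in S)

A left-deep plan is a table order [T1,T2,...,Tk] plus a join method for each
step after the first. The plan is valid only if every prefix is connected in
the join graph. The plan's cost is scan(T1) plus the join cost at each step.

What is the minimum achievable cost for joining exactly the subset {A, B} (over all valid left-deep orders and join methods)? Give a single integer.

Selinger DP over subsets of {A,B}:
  {B}: scan cost=50, card=50
  {A}: scan cost=120, card=120
  {AB}: card=250; try (B,hash)→840, (A,merge)→1360, (B,merge)→1430, (A,hash)→1780, (A,nl)→6050, (B,nl)→6120; best=840 via (B,hash)

840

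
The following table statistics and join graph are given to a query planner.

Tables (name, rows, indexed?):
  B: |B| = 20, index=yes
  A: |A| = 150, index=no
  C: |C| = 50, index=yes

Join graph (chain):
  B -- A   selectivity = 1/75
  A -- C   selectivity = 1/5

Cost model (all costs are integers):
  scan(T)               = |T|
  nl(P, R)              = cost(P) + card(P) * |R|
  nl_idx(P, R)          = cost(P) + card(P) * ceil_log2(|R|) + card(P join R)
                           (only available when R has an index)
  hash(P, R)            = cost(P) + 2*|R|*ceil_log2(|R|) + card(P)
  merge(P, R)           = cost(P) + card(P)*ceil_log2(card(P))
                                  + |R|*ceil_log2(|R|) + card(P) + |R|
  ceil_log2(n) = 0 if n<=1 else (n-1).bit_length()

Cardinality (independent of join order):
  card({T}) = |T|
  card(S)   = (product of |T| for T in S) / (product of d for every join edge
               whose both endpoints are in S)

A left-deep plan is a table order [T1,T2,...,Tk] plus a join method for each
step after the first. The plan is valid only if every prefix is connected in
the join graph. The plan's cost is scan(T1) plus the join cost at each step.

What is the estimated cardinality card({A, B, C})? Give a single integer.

400

Tables in S: A(150), B(20), C(50)
Edges inside S: B-A(d=75), A-C(d=5)
numerator = 150 * 20 * 50 = 150000
denominator = 75 * 5 = 375
card(S) = 150000 / 375 = 400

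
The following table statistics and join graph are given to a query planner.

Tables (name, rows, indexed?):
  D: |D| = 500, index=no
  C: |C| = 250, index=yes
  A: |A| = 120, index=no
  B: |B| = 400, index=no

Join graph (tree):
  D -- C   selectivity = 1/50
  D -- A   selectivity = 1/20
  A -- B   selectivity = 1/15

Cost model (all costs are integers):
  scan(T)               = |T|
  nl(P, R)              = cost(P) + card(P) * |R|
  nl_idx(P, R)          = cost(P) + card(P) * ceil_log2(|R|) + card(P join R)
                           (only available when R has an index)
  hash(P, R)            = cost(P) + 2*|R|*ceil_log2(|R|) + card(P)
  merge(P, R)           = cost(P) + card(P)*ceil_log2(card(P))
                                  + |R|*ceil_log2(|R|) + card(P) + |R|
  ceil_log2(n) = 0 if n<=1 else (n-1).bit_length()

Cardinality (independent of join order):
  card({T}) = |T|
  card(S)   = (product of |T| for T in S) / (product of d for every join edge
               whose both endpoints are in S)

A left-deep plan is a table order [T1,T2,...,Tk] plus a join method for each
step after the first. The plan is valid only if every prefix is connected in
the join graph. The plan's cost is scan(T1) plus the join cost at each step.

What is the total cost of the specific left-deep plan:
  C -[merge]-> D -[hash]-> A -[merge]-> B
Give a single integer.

240680

step 1: scan C: cost=250, card=250
step 2: join D via merge
    card(P join D) = 250*500/(50) = 2500
    cost = 250 + 250*8 + 500*9 + 250 + 500 = 7500
step 3: join A via hash
    card(P join A) = 2500*120/(20) = 15000
    cost = 7500 + 2*120*7 + 2500 = 11680
step 4: join B via merge
    card(P join B) = 15000*400/(15) = 400000
    cost = 11680 + 15000*14 + 400*9 + 15000 + 400 = 240680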